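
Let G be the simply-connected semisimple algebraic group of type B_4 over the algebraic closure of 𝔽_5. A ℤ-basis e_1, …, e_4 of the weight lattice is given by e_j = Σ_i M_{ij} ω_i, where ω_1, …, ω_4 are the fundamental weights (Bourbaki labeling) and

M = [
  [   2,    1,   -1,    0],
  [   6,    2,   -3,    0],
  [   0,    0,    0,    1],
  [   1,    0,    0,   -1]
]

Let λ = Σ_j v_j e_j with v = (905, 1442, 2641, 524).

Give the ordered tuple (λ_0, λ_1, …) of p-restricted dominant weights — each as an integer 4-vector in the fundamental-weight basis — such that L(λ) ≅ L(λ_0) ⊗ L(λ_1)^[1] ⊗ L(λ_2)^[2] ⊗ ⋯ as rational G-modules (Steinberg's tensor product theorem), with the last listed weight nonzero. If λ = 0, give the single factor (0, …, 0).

((1, 1, 4, 1), (2, 3, 4, 1), (4, 0, 0, 0), (4, 3, 4, 3))

Converting to the ω-basis (c_i = row i of M dotted with v = (905, 1442, 2641, 524)):
  c_1 = 2*905 + 1*1442 + -1*2641 + 0*524 = 611
  c_2 = 6*905 + 2*1442 + -3*2641 + 0*524 = 391
  c_3 = 0*905 + 0*1442 + 0*2641 + 1*524 = 524
  c_4 = 1*905 + 0*1442 + 0*2641 + -1*524 = 381
Writing each c_i in base p = 5:
  c_1 = 611 = 1·5^0 + 2·5^1 + 4·5^2 + 4·5^3
  c_2 = 391 = 1·5^0 + 3·5^1 + 0·5^2 + 3·5^3
  c_3 = 524 = 4·5^0 + 4·5^1 + 0·5^2 + 4·5^3
  c_4 = 381 = 1·5^0 + 1·5^1 + 0·5^2 + 3·5^3
Factor λ_0 = (1, 1, 4, 1)
Factor λ_1 = (2, 3, 4, 1)
Factor λ_2 = (4, 0, 0, 0)
Factor λ_3 = (4, 3, 4, 3)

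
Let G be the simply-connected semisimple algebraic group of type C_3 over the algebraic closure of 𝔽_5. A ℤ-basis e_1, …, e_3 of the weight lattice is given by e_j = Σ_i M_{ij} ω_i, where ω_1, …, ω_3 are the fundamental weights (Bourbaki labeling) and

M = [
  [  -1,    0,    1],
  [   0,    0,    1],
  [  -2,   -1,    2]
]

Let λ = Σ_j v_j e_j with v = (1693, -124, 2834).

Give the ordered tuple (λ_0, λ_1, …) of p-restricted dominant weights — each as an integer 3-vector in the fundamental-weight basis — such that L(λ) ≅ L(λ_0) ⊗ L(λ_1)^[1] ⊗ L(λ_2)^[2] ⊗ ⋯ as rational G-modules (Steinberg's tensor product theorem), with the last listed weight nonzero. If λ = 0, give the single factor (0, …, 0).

ω-coordinates c = M·v, v = (1693, -124, 2834):
  c_1 = (-1)·(1693) + (0)·(-124) + 1·2834 = 1141
  c_2 = 0·1693 + (0)·(-124) + 1·2834 = 2834
  c_3 = (-2)·(1693) + (-1)·(-124) + 2·2834 = 2406
Writing each c_i in base p = 5:
  c_1 = 1141 = 1·5^0 + 3·5^1 + 0·5^2 + 4·5^3 + 1·5^4
  c_2 = 2834 = 4·5^0 + 1·5^1 + 3·5^2 + 2·5^3 + 4·5^4
  c_3 = 2406 = 1·5^0 + 1·5^1 + 1·5^2 + 4·5^3 + 3·5^4
λ_0 = (1, 4, 1)
λ_1 = (3, 1, 1)
λ_2 = (0, 3, 1)
λ_3 = (4, 2, 4)
λ_4 = (1, 4, 3)

((1, 4, 1), (3, 1, 1), (0, 3, 1), (4, 2, 4), (1, 4, 3))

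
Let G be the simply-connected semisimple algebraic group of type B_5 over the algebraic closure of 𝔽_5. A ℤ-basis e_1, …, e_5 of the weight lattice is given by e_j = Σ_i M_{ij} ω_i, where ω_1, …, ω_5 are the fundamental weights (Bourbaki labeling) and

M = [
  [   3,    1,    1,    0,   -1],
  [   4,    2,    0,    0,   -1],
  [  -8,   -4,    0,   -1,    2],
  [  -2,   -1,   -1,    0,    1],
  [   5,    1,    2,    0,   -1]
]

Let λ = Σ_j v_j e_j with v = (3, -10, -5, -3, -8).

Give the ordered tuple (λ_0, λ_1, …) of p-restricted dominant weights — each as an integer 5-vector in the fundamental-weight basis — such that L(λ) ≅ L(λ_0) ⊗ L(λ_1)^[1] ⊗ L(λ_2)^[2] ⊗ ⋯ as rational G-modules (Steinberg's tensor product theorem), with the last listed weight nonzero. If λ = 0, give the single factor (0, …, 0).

((2, 0, 3, 1, 3),)

ω-coordinates c = M·v, v = (3, -10, -5, -3, -8):
  c_1 = 3*3 + 1*-10 + 1*-5 + 0*-3 + -1*-8 = 2
  c_2 = 4*3 + 2*-10 + 0*-5 + 0*-3 + -1*-8 = 0
  c_3 = -8*3 + -4*-10 + 0*-5 + -1*-3 + 2*-8 = 3
  c_4 = -2*3 + -1*-10 + -1*-5 + 0*-3 + 1*-8 = 1
  c_5 = 5*3 + 1*-10 + 2*-5 + 0*-3 + -1*-8 = 3
Writing each c_i in base p = 5:
  c_1 = 2 = 2·5^0
  c_2 = 0
  c_3 = 3 = 3·5^0
  c_4 = 1 = 1·5^0
  c_5 = 3 = 3·5^0
λ_0 = (2, 0, 3, 1, 3)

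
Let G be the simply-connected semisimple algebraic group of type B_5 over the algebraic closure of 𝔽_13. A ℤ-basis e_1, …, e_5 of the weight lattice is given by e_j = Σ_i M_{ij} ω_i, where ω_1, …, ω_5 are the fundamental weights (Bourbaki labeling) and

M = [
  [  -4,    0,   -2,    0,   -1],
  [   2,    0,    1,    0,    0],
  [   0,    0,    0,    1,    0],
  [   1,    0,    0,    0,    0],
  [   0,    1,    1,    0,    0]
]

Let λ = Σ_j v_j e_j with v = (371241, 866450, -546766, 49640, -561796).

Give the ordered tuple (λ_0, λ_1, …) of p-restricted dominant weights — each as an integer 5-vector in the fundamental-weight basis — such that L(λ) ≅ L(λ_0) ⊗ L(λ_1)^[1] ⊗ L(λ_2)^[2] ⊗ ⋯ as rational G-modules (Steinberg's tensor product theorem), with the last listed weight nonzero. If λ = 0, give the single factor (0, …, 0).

In the fundamental-weight basis, λ has coordinates c = M·v (v = (371241, 866450, -546766, 49640, -561796)):
  c_1 = (-4)·(371241) + (0)·(866450) + (-2)·(-546766) + (0)·(49640) + (-1)·(-561796) = 170364
  c_2 = (2)·(371241) + (0)·(866450) + (1)·(-546766) + (0)·(49640) + (0)·(-561796) = 195716
  c_3 = (0)·(371241) + (0)·(866450) + (0)·(-546766) + (1)·(49640) + (0)·(-561796) = 49640
  c_4 = (1)·(371241) + (0)·(866450) + (0)·(-546766) + (0)·(49640) + (0)·(-561796) = 371241
  c_5 = (0)·(371241) + (1)·(866450) + (1)·(-546766) + (0)·(49640) + (0)·(-561796) = 319684
Expand coordinatewise in base 13:
  c_1 = 170364 = 12·13^0 + 0·13^1 + 7·13^2 + 12·13^3 + 5·13^4
  c_2 = 195716 = 1·13^0 + 1·13^1 + 1·13^2 + 11·13^3 + 6·13^4
  c_3 = 49640 = 6·13^0 + 9·13^1 + 7·13^2 + 9·13^3 + 1·13^4
  c_4 = 371241 = 0·13^0 + 9·13^1 + 12·13^2 + 12·13^3 + 12·13^4
  c_5 = 319684 = 1·13^0 + 8·13^1 + 6·13^2 + 2·13^3 + 11·13^4
λ_0 = (12, 1, 6, 0, 1)
λ_1 = (0, 1, 9, 9, 8)
λ_2 = (7, 1, 7, 12, 6)
λ_3 = (12, 11, 9, 12, 2)
λ_4 = (5, 6, 1, 12, 11)

((12, 1, 6, 0, 1), (0, 1, 9, 9, 8), (7, 1, 7, 12, 6), (12, 11, 9, 12, 2), (5, 6, 1, 12, 11))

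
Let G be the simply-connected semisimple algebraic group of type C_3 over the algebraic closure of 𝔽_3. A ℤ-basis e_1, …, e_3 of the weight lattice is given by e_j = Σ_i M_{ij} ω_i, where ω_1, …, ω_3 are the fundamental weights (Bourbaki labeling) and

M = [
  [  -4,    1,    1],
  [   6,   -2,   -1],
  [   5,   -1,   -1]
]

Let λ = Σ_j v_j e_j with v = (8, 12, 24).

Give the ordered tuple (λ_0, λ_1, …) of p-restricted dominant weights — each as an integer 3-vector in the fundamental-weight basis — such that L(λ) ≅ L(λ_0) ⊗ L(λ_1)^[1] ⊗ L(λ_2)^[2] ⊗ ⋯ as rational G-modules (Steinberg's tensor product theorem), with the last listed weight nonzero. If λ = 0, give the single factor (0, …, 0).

In the fundamental-weight basis, λ has coordinates c = M·v (v = (8, 12, 24)):
  c_1 = -4*8 + 1*12 + 1*24 = 4
  c_2 = 6*8 + -2*12 + -1*24 = 0
  c_3 = 5*8 + -1*12 + -1*24 = 4
Writing each c_i in base p = 3:
  c_1 = 4 = 1·3^0 + 1·3^1
  c_2 = 0
  c_3 = 4 = 1·3^0 + 1·3^1
p-restricted factor λ_0 = (1, 0, 1)
p-restricted factor λ_1 = (1, 0, 1)

((1, 0, 1), (1, 0, 1))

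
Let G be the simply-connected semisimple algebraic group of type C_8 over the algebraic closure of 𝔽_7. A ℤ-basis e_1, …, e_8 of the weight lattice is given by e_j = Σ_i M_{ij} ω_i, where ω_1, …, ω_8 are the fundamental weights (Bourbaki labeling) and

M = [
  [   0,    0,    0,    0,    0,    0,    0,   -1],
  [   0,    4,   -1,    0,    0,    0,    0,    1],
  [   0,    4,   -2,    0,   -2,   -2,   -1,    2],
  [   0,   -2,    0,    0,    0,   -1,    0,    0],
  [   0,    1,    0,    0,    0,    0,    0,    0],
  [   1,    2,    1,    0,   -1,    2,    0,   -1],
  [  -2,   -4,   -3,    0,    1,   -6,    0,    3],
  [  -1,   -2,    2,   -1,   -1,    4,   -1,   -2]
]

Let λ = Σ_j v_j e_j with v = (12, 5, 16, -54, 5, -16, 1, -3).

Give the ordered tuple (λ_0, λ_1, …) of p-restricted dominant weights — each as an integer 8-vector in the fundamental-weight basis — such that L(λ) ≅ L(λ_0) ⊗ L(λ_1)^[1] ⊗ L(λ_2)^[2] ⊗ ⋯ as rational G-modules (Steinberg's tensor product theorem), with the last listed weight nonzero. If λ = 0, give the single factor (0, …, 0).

Converting to the ω-basis (c_i = row i of M dotted with v = (12, 5, 16, -54, 5, -16, 1, -3)):
  c_1 = (0)·(12) + (0)·(5) + (0)·(16) + (0)·(-54) + (0)·(5) + (0)·(-16) + (0)·(1) + (-1)·(-3) = 3
  c_2 = (0)·(12) + (4)·(5) + (-1)·(16) + (0)·(-54) + (0)·(5) + (0)·(-16) + (0)·(1) + (1)·(-3) = 1
  c_3 = (0)·(12) + (4)·(5) + (-2)·(16) + (0)·(-54) + (-2)·(5) + (-2)·(-16) + (-1)·(1) + (2)·(-3) = 3
  c_4 = (0)·(12) + (-2)·(5) + (0)·(16) + (0)·(-54) + (0)·(5) + (-1)·(-16) + (0)·(1) + (0)·(-3) = 6
  c_5 = (0)·(12) + (1)·(5) + (0)·(16) + (0)·(-54) + (0)·(5) + (0)·(-16) + (0)·(1) + (0)·(-3) = 5
  c_6 = (1)·(12) + (2)·(5) + (1)·(16) + (0)·(-54) + (-1)·(5) + (2)·(-16) + (0)·(1) + (-1)·(-3) = 4
  c_7 = (-2)·(12) + (-4)·(5) + (-3)·(16) + (0)·(-54) + (1)·(5) + (-6)·(-16) + (0)·(1) + (3)·(-3) = 0
  c_8 = (-1)·(12) + (-2)·(5) + (2)·(16) + (-1)·(-54) + (-1)·(5) + (4)·(-16) + (-1)·(1) + (-2)·(-3) = 0
Expand coordinatewise in base 7:
  c_1 = 3 = 3·7^0
  c_2 = 1 = 1·7^0
  c_3 = 3 = 3·7^0
  c_4 = 6 = 6·7^0
  c_5 = 5 = 5·7^0
  c_6 = 4 = 4·7^0
  c_7 = 0
  c_8 = 0
Factor λ_0 = (3, 1, 3, 6, 5, 4, 0, 0)

((3, 1, 3, 6, 5, 4, 0, 0),)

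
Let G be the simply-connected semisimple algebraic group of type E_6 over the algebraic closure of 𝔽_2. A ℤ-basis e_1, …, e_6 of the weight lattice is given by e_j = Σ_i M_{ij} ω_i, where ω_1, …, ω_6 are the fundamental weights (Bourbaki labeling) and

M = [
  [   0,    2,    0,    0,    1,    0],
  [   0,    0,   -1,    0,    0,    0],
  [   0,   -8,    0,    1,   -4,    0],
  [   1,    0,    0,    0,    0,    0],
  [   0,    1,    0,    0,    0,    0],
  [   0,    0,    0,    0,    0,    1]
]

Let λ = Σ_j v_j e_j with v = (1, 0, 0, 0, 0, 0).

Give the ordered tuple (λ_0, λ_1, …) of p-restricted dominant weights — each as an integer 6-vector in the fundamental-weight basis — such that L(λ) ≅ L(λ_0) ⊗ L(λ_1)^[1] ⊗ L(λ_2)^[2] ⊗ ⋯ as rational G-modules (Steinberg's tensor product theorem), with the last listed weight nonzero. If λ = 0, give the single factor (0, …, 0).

((0, 0, 0, 1, 0, 0),)

ω-coordinates c = M·v, v = (1, 0, 0, 0, 0, 0):
  c_1 = 0·1 + 2·0 + 0·0 + 0·0 + 1·0 + 0·0 = 0
  c_2 = 0·1 + 0·0 + (-1)·(0) + 0·0 + 0·0 + 0·0 = 0
  c_3 = 0·1 + (-8)·(0) + 0·0 + 1·0 + (-4)·(0) + 0·0 = 0
  c_4 = 1·1 + 0·0 + 0·0 + 0·0 + 0·0 + 0·0 = 1
  c_5 = 0·1 + 1·0 + 0·0 + 0·0 + 0·0 + 0·0 = 0
  c_6 = 0·1 + 0·0 + 0·0 + 0·0 + 0·0 + 1·0 = 0
Base-2 expansion of each c_i:
  c_1 = 0
  c_2 = 0
  c_3 = 0
  c_4 = 1 = 1·2^0
  c_5 = 0
  c_6 = 0
p-restricted factor λ_0 = (0, 0, 0, 1, 0, 0)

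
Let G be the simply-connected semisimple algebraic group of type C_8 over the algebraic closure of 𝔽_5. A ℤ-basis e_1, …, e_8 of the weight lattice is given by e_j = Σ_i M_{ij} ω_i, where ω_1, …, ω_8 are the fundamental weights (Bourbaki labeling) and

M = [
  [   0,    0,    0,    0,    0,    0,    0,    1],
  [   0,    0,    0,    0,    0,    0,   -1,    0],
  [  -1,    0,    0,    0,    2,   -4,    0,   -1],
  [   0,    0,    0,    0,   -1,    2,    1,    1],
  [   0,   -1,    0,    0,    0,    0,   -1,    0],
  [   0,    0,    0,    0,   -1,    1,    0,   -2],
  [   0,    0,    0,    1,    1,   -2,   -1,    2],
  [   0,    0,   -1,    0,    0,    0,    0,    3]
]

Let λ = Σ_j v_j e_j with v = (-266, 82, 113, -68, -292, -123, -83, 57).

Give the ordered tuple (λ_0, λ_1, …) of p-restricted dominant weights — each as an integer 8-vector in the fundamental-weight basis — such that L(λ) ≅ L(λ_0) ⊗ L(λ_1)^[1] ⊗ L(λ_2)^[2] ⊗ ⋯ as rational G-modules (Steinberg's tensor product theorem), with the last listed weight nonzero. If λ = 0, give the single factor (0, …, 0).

ω-coordinates c = M·v, v = (-266, 82, 113, -68, -292, -123, -83, 57):
  c_1 = (0)·(-266) + 0·82 + 0·113 + (0)·(-68) + (0)·(-292) + (0)·(-123) + (0)·(-83) + 1·57 = 57
  c_2 = (0)·(-266) + 0·82 + 0·113 + (0)·(-68) + (0)·(-292) + (0)·(-123) + (-1)·(-83) + 0·57 = 83
  c_3 = (-1)·(-266) + 0·82 + 0·113 + (0)·(-68) + (2)·(-292) + (-4)·(-123) + (0)·(-83) + (-1)·(57) = 117
  c_4 = (0)·(-266) + 0·82 + 0·113 + (0)·(-68) + (-1)·(-292) + (2)·(-123) + (1)·(-83) + 1·57 = 20
  c_5 = (0)·(-266) + (-1)·(82) + 0·113 + (0)·(-68) + (0)·(-292) + (0)·(-123) + (-1)·(-83) + 0·57 = 1
  c_6 = (0)·(-266) + 0·82 + 0·113 + (0)·(-68) + (-1)·(-292) + (1)·(-123) + (0)·(-83) + (-2)·(57) = 55
  c_7 = (0)·(-266) + 0·82 + 0·113 + (1)·(-68) + (1)·(-292) + (-2)·(-123) + (-1)·(-83) + 2·57 = 83
  c_8 = (0)·(-266) + 0·82 + (-1)·(113) + (0)·(-68) + (0)·(-292) + (0)·(-123) + (0)·(-83) + 3·57 = 58
Writing each c_i in base p = 5:
  c_1 = 57 = 2·5^0 + 1·5^1 + 2·5^2
  c_2 = 83 = 3·5^0 + 1·5^1 + 3·5^2
  c_3 = 117 = 2·5^0 + 3·5^1 + 4·5^2
  c_4 = 20 = 0·5^0 + 4·5^1
  c_5 = 1 = 1·5^0
  c_6 = 55 = 0·5^0 + 1·5^1 + 2·5^2
  c_7 = 83 = 3·5^0 + 1·5^1 + 3·5^2
  c_8 = 58 = 3·5^0 + 1·5^1 + 2·5^2
Factor λ_0 = (2, 3, 2, 0, 1, 0, 3, 3)
Factor λ_1 = (1, 1, 3, 4, 0, 1, 1, 1)
Factor λ_2 = (2, 3, 4, 0, 0, 2, 3, 2)

((2, 3, 2, 0, 1, 0, 3, 3), (1, 1, 3, 4, 0, 1, 1, 1), (2, 3, 4, 0, 0, 2, 3, 2))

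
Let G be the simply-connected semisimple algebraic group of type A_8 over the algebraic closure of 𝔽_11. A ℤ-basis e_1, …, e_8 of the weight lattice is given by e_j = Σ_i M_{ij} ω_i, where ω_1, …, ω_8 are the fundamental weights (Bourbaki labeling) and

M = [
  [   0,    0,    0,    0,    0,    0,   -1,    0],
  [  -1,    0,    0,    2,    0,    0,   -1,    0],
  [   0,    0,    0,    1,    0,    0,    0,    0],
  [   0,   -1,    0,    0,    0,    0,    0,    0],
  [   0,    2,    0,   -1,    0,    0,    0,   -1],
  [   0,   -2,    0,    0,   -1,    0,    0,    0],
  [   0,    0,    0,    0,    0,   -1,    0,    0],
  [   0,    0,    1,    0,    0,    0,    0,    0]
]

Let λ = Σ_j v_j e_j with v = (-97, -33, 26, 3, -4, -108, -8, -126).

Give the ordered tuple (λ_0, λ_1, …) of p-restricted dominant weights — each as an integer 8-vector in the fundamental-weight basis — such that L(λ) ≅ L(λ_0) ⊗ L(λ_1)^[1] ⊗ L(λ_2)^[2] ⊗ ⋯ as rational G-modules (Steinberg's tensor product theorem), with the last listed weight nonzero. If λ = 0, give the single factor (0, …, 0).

((8, 1, 3, 0, 2, 4, 9, 4), (0, 10, 0, 3, 5, 6, 9, 2))

Converting to the ω-basis (c_i = row i of M dotted with v = (-97, -33, 26, 3, -4, -108, -8, -126)):
  c_1 = (0)·(-97) + (0)·(-33) + (0)·(26) + (0)·(3) + (0)·(-4) + (0)·(-108) + (-1)·(-8) + (0)·(-126) = 8
  c_2 = (-1)·(-97) + (0)·(-33) + (0)·(26) + (2)·(3) + (0)·(-4) + (0)·(-108) + (-1)·(-8) + (0)·(-126) = 111
  c_3 = (0)·(-97) + (0)·(-33) + (0)·(26) + (1)·(3) + (0)·(-4) + (0)·(-108) + (0)·(-8) + (0)·(-126) = 3
  c_4 = (0)·(-97) + (-1)·(-33) + (0)·(26) + (0)·(3) + (0)·(-4) + (0)·(-108) + (0)·(-8) + (0)·(-126) = 33
  c_5 = (0)·(-97) + (2)·(-33) + (0)·(26) + (-1)·(3) + (0)·(-4) + (0)·(-108) + (0)·(-8) + (-1)·(-126) = 57
  c_6 = (0)·(-97) + (-2)·(-33) + (0)·(26) + (0)·(3) + (-1)·(-4) + (0)·(-108) + (0)·(-8) + (0)·(-126) = 70
  c_7 = (0)·(-97) + (0)·(-33) + (0)·(26) + (0)·(3) + (0)·(-4) + (-1)·(-108) + (0)·(-8) + (0)·(-126) = 108
  c_8 = (0)·(-97) + (0)·(-33) + (1)·(26) + (0)·(3) + (0)·(-4) + (0)·(-108) + (0)·(-8) + (0)·(-126) = 26
Expand coordinatewise in base 11:
  c_1 = 8 = 8·11^0
  c_2 = 111 = 1·11^0 + 10·11^1
  c_3 = 3 = 3·11^0
  c_4 = 33 = 0·11^0 + 3·11^1
  c_5 = 57 = 2·11^0 + 5·11^1
  c_6 = 70 = 4·11^0 + 6·11^1
  c_7 = 108 = 9·11^0 + 9·11^1
  c_8 = 26 = 4·11^0 + 2·11^1
Factor λ_0 = (8, 1, 3, 0, 2, 4, 9, 4)
Factor λ_1 = (0, 10, 0, 3, 5, 6, 9, 2)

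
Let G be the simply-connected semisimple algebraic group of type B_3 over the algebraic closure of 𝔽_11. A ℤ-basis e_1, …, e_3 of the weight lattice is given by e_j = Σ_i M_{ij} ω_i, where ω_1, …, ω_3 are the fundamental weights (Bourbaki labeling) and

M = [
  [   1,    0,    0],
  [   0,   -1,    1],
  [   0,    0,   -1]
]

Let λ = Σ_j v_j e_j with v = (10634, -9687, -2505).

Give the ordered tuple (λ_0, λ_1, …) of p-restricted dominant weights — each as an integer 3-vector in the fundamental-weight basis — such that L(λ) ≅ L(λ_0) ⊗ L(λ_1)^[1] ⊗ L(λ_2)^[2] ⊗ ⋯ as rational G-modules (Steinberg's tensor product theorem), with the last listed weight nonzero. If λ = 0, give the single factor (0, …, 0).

((8, 10, 8), (9, 3, 7), (10, 4, 9), (7, 5, 1))

Change of basis e → ω: c = M·v where v = (10634, -9687, -2505):
  c_1 = 1·10634 + (0)·(-9687) + (0)·(-2505) = 10634
  c_2 = 0·10634 + (-1)·(-9687) + (1)·(-2505) = 7182
  c_3 = 0·10634 + (0)·(-9687) + (-1)·(-2505) = 2505
p = 11; digits c_i = Σ_j d_{ij}·11^j, 0 ≤ d_{ij} < 11:
  c_1 = 10634 = 8·11^0 + 9·11^1 + 10·11^2 + 7·11^3
  c_2 = 7182 = 10·11^0 + 3·11^1 + 4·11^2 + 5·11^3
  c_3 = 2505 = 8·11^0 + 7·11^1 + 9·11^2 + 1·11^3
λ_0 = (8, 10, 8)
λ_1 = (9, 3, 7)
λ_2 = (10, 4, 9)
λ_3 = (7, 5, 1)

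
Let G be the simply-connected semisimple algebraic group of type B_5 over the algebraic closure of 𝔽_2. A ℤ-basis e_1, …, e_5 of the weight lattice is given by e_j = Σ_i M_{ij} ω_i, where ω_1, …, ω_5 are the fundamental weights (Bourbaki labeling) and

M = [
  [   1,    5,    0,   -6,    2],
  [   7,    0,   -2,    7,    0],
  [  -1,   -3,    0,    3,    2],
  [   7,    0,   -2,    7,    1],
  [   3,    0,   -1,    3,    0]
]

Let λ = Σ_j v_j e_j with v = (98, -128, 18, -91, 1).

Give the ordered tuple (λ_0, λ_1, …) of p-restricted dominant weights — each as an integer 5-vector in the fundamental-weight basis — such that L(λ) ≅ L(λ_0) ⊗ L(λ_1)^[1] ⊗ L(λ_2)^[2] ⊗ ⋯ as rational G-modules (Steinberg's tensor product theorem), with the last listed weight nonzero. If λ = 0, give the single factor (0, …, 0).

((0, 1, 1, 0, 1), (1, 0, 1, 1, 1), (1, 1, 1, 1, 0), (0, 1, 1, 1, 0))

In the fundamental-weight basis, λ has coordinates c = M·v (v = (98, -128, 18, -91, 1)):
  c_1 = 1*98 + 5*-128 + 0*18 + -6*-91 + 2*1 = 6
  c_2 = 7*98 + 0*-128 + -2*18 + 7*-91 + 0*1 = 13
  c_3 = -1*98 + -3*-128 + 0*18 + 3*-91 + 2*1 = 15
  c_4 = 7*98 + 0*-128 + -2*18 + 7*-91 + 1*1 = 14
  c_5 = 3*98 + 0*-128 + -1*18 + 3*-91 + 0*1 = 3
Writing each c_i in base p = 2:
  c_1 = 6 = 0·2^0 + 1·2^1 + 1·2^2
  c_2 = 13 = 1·2^0 + 0·2^1 + 1·2^2 + 1·2^3
  c_3 = 15 = 1·2^0 + 1·2^1 + 1·2^2 + 1·2^3
  c_4 = 14 = 0·2^0 + 1·2^1 + 1·2^2 + 1·2^3
  c_5 = 3 = 1·2^0 + 1·2^1
p-restricted factor λ_0 = (0, 1, 1, 0, 1)
p-restricted factor λ_1 = (1, 0, 1, 1, 1)
p-restricted factor λ_2 = (1, 1, 1, 1, 0)
p-restricted factor λ_3 = (0, 1, 1, 1, 0)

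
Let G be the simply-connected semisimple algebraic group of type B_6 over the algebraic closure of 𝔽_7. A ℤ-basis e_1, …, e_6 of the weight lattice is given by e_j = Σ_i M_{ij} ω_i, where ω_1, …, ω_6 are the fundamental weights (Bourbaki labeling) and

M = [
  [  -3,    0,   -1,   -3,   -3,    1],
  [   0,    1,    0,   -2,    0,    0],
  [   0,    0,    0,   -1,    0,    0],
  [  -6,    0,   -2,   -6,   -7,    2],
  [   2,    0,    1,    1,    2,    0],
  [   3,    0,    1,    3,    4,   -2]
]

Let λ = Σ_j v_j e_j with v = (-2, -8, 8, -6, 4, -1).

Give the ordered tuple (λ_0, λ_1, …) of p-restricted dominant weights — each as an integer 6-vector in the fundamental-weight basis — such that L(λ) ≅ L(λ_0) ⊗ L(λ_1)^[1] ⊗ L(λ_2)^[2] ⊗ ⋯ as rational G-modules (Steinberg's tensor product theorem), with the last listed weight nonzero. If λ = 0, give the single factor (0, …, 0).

((3, 4, 6, 2, 6, 2),)

In the fundamental-weight basis, λ has coordinates c = M·v (v = (-2, -8, 8, -6, 4, -1)):
  c_1 = (-3)·(-2) + (0)·(-8) + (-1)·(8) + (-3)·(-6) + (-3)·(4) + (1)·(-1) = 3
  c_2 = (0)·(-2) + (1)·(-8) + (0)·(8) + (-2)·(-6) + (0)·(4) + (0)·(-1) = 4
  c_3 = (0)·(-2) + (0)·(-8) + (0)·(8) + (-1)·(-6) + (0)·(4) + (0)·(-1) = 6
  c_4 = (-6)·(-2) + (0)·(-8) + (-2)·(8) + (-6)·(-6) + (-7)·(4) + (2)·(-1) = 2
  c_5 = (2)·(-2) + (0)·(-8) + (1)·(8) + (1)·(-6) + (2)·(4) + (0)·(-1) = 6
  c_6 = (3)·(-2) + (0)·(-8) + (1)·(8) + (3)·(-6) + (4)·(4) + (-2)·(-1) = 2
p = 7; digits c_i = Σ_j d_{ij}·7^j, 0 ≤ d_{ij} < 7:
  c_1 = 3 = 3·7^0
  c_2 = 4 = 4·7^0
  c_3 = 6 = 6·7^0
  c_4 = 2 = 2·7^0
  c_5 = 6 = 6·7^0
  c_6 = 2 = 2·7^0
λ_0 = (3, 4, 6, 2, 6, 2)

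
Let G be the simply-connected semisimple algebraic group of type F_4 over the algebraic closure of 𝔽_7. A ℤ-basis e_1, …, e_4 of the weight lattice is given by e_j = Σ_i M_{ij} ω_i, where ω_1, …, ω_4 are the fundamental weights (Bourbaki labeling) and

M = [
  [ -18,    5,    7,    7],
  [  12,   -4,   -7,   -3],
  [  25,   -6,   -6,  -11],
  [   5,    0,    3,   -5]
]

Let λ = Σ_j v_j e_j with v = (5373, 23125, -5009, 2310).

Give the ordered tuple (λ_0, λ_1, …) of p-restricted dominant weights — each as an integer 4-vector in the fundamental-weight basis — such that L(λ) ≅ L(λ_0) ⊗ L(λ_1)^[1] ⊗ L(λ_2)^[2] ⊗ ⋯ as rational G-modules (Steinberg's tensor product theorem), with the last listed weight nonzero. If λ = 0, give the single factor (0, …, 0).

Converting to the ω-basis (c_i = row i of M dotted with v = (5373, 23125, -5009, 2310)):
  c_1 = (-18)·(5373) + (5)·(23125) + (7)·(-5009) + (7)·(2310) = 18
  c_2 = (12)·(5373) + (-4)·(23125) + (-7)·(-5009) + (-3)·(2310) = 109
  c_3 = (25)·(5373) + (-6)·(23125) + (-6)·(-5009) + (-11)·(2310) = 219
  c_4 = (5)·(5373) + (0)·(23125) + (3)·(-5009) + (-5)·(2310) = 288
Base-7 expansion of each c_i:
  c_1 = 18 = 4·7^0 + 2·7^1
  c_2 = 109 = 4·7^0 + 1·7^1 + 2·7^2
  c_3 = 219 = 2·7^0 + 3·7^1 + 4·7^2
  c_4 = 288 = 1·7^0 + 6·7^1 + 5·7^2
Factor λ_0 = (4, 4, 2, 1)
Factor λ_1 = (2, 1, 3, 6)
Factor λ_2 = (0, 2, 4, 5)

((4, 4, 2, 1), (2, 1, 3, 6), (0, 2, 4, 5))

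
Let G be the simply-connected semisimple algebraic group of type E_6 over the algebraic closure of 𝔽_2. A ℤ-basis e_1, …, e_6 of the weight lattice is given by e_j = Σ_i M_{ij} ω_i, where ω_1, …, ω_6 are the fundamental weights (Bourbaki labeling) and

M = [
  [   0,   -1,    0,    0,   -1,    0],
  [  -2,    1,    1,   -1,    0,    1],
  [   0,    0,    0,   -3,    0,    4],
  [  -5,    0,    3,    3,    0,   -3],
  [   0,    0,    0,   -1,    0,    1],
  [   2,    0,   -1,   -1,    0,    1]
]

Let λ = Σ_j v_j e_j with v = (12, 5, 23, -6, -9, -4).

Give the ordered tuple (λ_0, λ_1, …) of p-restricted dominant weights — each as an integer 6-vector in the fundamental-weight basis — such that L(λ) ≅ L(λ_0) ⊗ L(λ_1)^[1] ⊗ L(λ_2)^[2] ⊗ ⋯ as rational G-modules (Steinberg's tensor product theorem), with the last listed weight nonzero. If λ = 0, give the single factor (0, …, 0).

ω-coordinates c = M·v, v = (12, 5, 23, -6, -9, -4):
  c_1 = 0·12 + (-1)·(5) + 0·23 + (0)·(-6) + (-1)·(-9) + (0)·(-4) = 4
  c_2 = (-2)·(12) + 1·5 + 1·23 + (-1)·(-6) + (0)·(-9) + (1)·(-4) = 6
  c_3 = 0·12 + 0·5 + 0·23 + (-3)·(-6) + (0)·(-9) + (4)·(-4) = 2
  c_4 = (-5)·(12) + 0·5 + 3·23 + (3)·(-6) + (0)·(-9) + (-3)·(-4) = 3
  c_5 = 0·12 + 0·5 + 0·23 + (-1)·(-6) + (0)·(-9) + (1)·(-4) = 2
  c_6 = 2·12 + 0·5 + (-1)·(23) + (-1)·(-6) + (0)·(-9) + (1)·(-4) = 3
Expand coordinatewise in base 2:
  c_1 = 4 = 0·2^0 + 0·2^1 + 1·2^2
  c_2 = 6 = 0·2^0 + 1·2^1 + 1·2^2
  c_3 = 2 = 0·2^0 + 1·2^1
  c_4 = 3 = 1·2^0 + 1·2^1
  c_5 = 2 = 0·2^0 + 1·2^1
  c_6 = 3 = 1·2^0 + 1·2^1
λ_0 = (0, 0, 0, 1, 0, 1)
λ_1 = (0, 1, 1, 1, 1, 1)
λ_2 = (1, 1, 0, 0, 0, 0)

((0, 0, 0, 1, 0, 1), (0, 1, 1, 1, 1, 1), (1, 1, 0, 0, 0, 0))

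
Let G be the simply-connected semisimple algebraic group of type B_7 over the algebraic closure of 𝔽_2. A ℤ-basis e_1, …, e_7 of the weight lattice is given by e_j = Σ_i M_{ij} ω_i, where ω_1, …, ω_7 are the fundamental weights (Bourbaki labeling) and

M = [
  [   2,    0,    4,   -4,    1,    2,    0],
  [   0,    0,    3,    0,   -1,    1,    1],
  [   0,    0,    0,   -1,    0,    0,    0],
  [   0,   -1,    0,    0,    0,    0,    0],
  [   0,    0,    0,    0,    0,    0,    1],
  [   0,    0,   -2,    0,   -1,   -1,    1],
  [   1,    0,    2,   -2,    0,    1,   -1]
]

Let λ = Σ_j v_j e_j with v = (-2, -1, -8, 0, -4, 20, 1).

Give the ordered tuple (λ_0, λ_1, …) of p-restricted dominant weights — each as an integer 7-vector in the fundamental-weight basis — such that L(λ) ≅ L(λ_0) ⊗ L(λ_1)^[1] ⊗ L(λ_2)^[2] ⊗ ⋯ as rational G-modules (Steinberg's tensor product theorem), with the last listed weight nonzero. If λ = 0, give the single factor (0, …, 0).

((0, 1, 0, 1, 1, 1, 1),)

ω-coordinates c = M·v, v = (-2, -1, -8, 0, -4, 20, 1):
  c_1 = (2)·(-2) + (0)·(-1) + (4)·(-8) + (-4)·(0) + (1)·(-4) + (2)·(20) + (0)·(1) = 0
  c_2 = (0)·(-2) + (0)·(-1) + (3)·(-8) + (0)·(0) + (-1)·(-4) + (1)·(20) + (1)·(1) = 1
  c_3 = (0)·(-2) + (0)·(-1) + (0)·(-8) + (-1)·(0) + (0)·(-4) + (0)·(20) + (0)·(1) = 0
  c_4 = (0)·(-2) + (-1)·(-1) + (0)·(-8) + (0)·(0) + (0)·(-4) + (0)·(20) + (0)·(1) = 1
  c_5 = (0)·(-2) + (0)·(-1) + (0)·(-8) + (0)·(0) + (0)·(-4) + (0)·(20) + (1)·(1) = 1
  c_6 = (0)·(-2) + (0)·(-1) + (-2)·(-8) + (0)·(0) + (-1)·(-4) + (-1)·(20) + (1)·(1) = 1
  c_7 = (1)·(-2) + (0)·(-1) + (2)·(-8) + (-2)·(0) + (0)·(-4) + (1)·(20) + (-1)·(1) = 1
Base-2 expansion of each c_i:
  c_1 = 0
  c_2 = 1 = 1·2^0
  c_3 = 0
  c_4 = 1 = 1·2^0
  c_5 = 1 = 1·2^0
  c_6 = 1 = 1·2^0
  c_7 = 1 = 1·2^0
λ_0 = (0, 1, 0, 1, 1, 1, 1)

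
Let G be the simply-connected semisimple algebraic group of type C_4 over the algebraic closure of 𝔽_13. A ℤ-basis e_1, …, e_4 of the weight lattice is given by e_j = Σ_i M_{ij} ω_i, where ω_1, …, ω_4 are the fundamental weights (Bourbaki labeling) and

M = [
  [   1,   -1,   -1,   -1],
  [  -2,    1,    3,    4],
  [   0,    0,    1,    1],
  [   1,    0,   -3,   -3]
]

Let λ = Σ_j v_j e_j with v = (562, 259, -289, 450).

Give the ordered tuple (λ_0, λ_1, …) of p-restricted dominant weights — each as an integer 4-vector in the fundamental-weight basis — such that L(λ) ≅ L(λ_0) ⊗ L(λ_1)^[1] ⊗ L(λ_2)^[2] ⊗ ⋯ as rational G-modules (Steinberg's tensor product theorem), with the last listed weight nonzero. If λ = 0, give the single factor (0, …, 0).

Compute c_i = Σ_j M_{ij} v_j with v = (562, 259, -289, 450):
  c_1 = 1·562 + (-1)·(259) + (-1)·(-289) + (-1)·(450) = 142
  c_2 = (-2)·(562) + 1·259 + (3)·(-289) + 4·450 = 68
  c_3 = 0·562 + 0·259 + (1)·(-289) + 1·450 = 161
  c_4 = 1·562 + 0·259 + (-3)·(-289) + (-3)·(450) = 79
Expand coordinatewise in base 13:
  c_1 = 142 = 12·13^0 + 10·13^1
  c_2 = 68 = 3·13^0 + 5·13^1
  c_3 = 161 = 5·13^0 + 12·13^1
  c_4 = 79 = 1·13^0 + 6·13^1
Factor λ_0 = (12, 3, 5, 1)
Factor λ_1 = (10, 5, 12, 6)

((12, 3, 5, 1), (10, 5, 12, 6))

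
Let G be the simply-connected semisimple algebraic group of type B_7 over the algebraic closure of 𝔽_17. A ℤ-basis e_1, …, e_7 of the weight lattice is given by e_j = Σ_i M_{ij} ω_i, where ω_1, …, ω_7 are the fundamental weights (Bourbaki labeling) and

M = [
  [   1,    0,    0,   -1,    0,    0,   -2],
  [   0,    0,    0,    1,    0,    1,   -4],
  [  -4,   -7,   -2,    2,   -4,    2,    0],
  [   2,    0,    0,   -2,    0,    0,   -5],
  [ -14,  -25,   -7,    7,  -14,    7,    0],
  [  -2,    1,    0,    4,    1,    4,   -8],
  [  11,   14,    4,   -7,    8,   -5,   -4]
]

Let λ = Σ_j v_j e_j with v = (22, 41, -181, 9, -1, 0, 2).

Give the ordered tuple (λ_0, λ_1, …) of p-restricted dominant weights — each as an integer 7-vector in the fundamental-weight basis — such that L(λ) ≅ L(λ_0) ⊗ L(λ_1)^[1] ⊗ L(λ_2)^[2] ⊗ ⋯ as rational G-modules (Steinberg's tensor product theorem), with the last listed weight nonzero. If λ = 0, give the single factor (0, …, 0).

ω-coordinates c = M·v, v = (22, 41, -181, 9, -1, 0, 2):
  c_1 = 1·22 + 0·41 + (0)·(-181) + (-1)·(9) + (0)·(-1) + 0·0 + (-2)·(2) = 9
  c_2 = 0·22 + 0·41 + (0)·(-181) + 1·9 + (0)·(-1) + 1·0 + (-4)·(2) = 1
  c_3 = (-4)·(22) + (-7)·(41) + (-2)·(-181) + 2·9 + (-4)·(-1) + 2·0 + 0·2 = 9
  c_4 = 2·22 + 0·41 + (0)·(-181) + (-2)·(9) + (0)·(-1) + 0·0 + (-5)·(2) = 16
  c_5 = (-14)·(22) + (-25)·(41) + (-7)·(-181) + 7·9 + (-14)·(-1) + 7·0 + 0·2 = 11
  c_6 = (-2)·(22) + 1·41 + (0)·(-181) + 4·9 + (1)·(-1) + 4·0 + (-8)·(2) = 16
  c_7 = 11·22 + 14·41 + (4)·(-181) + (-7)·(9) + (8)·(-1) + (-5)·(0) + (-4)·(2) = 13
Base-17 expansion of each c_i:
  c_1 = 9 = 9·17^0
  c_2 = 1 = 1·17^0
  c_3 = 9 = 9·17^0
  c_4 = 16 = 16·17^0
  c_5 = 11 = 11·17^0
  c_6 = 16 = 16·17^0
  c_7 = 13 = 13·17^0
p-restricted factor λ_0 = (9, 1, 9, 16, 11, 16, 13)

((9, 1, 9, 16, 11, 16, 13),)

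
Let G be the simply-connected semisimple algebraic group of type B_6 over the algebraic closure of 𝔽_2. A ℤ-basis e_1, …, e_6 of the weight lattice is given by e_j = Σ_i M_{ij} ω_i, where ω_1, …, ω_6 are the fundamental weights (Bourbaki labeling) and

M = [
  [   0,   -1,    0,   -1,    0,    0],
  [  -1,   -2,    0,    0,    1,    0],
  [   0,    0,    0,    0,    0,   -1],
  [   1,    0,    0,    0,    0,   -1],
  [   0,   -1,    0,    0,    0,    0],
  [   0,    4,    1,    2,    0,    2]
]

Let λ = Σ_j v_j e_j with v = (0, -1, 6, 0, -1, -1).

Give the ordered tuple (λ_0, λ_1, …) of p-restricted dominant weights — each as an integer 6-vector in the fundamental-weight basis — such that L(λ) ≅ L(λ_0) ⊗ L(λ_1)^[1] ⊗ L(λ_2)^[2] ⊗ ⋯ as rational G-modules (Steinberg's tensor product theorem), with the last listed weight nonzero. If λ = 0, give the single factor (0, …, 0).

((1, 1, 1, 1, 1, 0),)

ω-coordinates c = M·v, v = (0, -1, 6, 0, -1, -1):
  c_1 = (0)·(0) + (-1)·(-1) + (0)·(6) + (-1)·(0) + (0)·(-1) + (0)·(-1) = 1
  c_2 = (-1)·(0) + (-2)·(-1) + (0)·(6) + (0)·(0) + (1)·(-1) + (0)·(-1) = 1
  c_3 = (0)·(0) + (0)·(-1) + (0)·(6) + (0)·(0) + (0)·(-1) + (-1)·(-1) = 1
  c_4 = (1)·(0) + (0)·(-1) + (0)·(6) + (0)·(0) + (0)·(-1) + (-1)·(-1) = 1
  c_5 = (0)·(0) + (-1)·(-1) + (0)·(6) + (0)·(0) + (0)·(-1) + (0)·(-1) = 1
  c_6 = (0)·(0) + (4)·(-1) + (1)·(6) + (2)·(0) + (0)·(-1) + (2)·(-1) = 0
p = 2; digits c_i = Σ_j d_{ij}·2^j, 0 ≤ d_{ij} < 2:
  c_1 = 1 = 1·2^0
  c_2 = 1 = 1·2^0
  c_3 = 1 = 1·2^0
  c_4 = 1 = 1·2^0
  c_5 = 1 = 1·2^0
  c_6 = 0
p-restricted factor λ_0 = (1, 1, 1, 1, 1, 0)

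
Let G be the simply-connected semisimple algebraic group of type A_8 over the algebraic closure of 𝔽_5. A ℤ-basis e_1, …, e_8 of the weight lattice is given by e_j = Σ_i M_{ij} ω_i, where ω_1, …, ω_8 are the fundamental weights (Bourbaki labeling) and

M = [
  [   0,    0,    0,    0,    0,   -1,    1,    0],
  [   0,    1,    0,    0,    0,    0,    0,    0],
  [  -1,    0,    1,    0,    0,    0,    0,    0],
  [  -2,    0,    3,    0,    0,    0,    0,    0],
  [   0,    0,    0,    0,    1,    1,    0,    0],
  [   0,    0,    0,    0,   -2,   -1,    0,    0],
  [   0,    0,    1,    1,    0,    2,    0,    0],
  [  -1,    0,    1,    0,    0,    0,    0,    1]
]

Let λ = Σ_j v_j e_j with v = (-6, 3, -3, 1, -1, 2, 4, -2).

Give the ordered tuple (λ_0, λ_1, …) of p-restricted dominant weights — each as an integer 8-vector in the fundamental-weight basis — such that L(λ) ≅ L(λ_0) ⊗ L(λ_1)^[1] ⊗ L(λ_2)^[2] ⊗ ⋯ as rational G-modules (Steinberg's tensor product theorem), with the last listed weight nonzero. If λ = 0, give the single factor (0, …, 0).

((2, 3, 3, 3, 1, 0, 2, 1),)

Converting to the ω-basis (c_i = row i of M dotted with v = (-6, 3, -3, 1, -1, 2, 4, -2)):
  c_1 = (0)·(-6) + (0)·(3) + (0)·(-3) + (0)·(1) + (0)·(-1) + (-1)·(2) + (1)·(4) + (0)·(-2) = 2
  c_2 = (0)·(-6) + (1)·(3) + (0)·(-3) + (0)·(1) + (0)·(-1) + (0)·(2) + (0)·(4) + (0)·(-2) = 3
  c_3 = (-1)·(-6) + (0)·(3) + (1)·(-3) + (0)·(1) + (0)·(-1) + (0)·(2) + (0)·(4) + (0)·(-2) = 3
  c_4 = (-2)·(-6) + (0)·(3) + (3)·(-3) + (0)·(1) + (0)·(-1) + (0)·(2) + (0)·(4) + (0)·(-2) = 3
  c_5 = (0)·(-6) + (0)·(3) + (0)·(-3) + (0)·(1) + (1)·(-1) + (1)·(2) + (0)·(4) + (0)·(-2) = 1
  c_6 = (0)·(-6) + (0)·(3) + (0)·(-3) + (0)·(1) + (-2)·(-1) + (-1)·(2) + (0)·(4) + (0)·(-2) = 0
  c_7 = (0)·(-6) + (0)·(3) + (1)·(-3) + (1)·(1) + (0)·(-1) + (2)·(2) + (0)·(4) + (0)·(-2) = 2
  c_8 = (-1)·(-6) + (0)·(3) + (1)·(-3) + (0)·(1) + (0)·(-1) + (0)·(2) + (0)·(4) + (1)·(-2) = 1
p = 5; digits c_i = Σ_j d_{ij}·5^j, 0 ≤ d_{ij} < 5:
  c_1 = 2 = 2·5^0
  c_2 = 3 = 3·5^0
  c_3 = 3 = 3·5^0
  c_4 = 3 = 3·5^0
  c_5 = 1 = 1·5^0
  c_6 = 0
  c_7 = 2 = 2·5^0
  c_8 = 1 = 1·5^0
p-restricted factor λ_0 = (2, 3, 3, 3, 1, 0, 2, 1)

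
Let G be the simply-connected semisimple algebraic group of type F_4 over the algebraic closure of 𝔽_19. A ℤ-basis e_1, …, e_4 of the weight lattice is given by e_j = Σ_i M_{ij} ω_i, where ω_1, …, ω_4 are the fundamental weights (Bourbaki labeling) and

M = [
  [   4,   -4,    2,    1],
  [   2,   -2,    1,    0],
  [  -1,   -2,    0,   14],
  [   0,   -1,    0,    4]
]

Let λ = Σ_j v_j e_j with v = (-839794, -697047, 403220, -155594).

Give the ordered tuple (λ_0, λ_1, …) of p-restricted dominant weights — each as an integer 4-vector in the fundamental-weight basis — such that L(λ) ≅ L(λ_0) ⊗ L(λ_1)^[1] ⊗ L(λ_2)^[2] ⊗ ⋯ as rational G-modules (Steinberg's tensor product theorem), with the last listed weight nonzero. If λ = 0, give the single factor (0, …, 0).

Converting to the ω-basis (c_i = row i of M dotted with v = (-839794, -697047, 403220, -155594)):
  c_1 = (4)·(-839794) + (-4)·(-697047) + (2)·(403220) + (1)·(-155594) = 79858
  c_2 = (2)·(-839794) + (-2)·(-697047) + (1)·(403220) + (0)·(-155594) = 117726
  c_3 = (-1)·(-839794) + (-2)·(-697047) + (0)·(403220) + (14)·(-155594) = 55572
  c_4 = (0)·(-839794) + (-1)·(-697047) + (0)·(403220) + (4)·(-155594) = 74671
Expand coordinatewise in base 19:
  c_1 = 79858 = 1·19^0 + 4·19^1 + 12·19^2 + 11·19^3
  c_2 = 117726 = 2·19^0 + 2·19^1 + 3·19^2 + 17·19^3
  c_3 = 55572 = 16·19^0 + 17·19^1 + 1·19^2 + 8·19^3
  c_4 = 74671 = 1·19^0 + 16·19^1 + 16·19^2 + 10·19^3
p-restricted factor λ_0 = (1, 2, 16, 1)
p-restricted factor λ_1 = (4, 2, 17, 16)
p-restricted factor λ_2 = (12, 3, 1, 16)
p-restricted factor λ_3 = (11, 17, 8, 10)

((1, 2, 16, 1), (4, 2, 17, 16), (12, 3, 1, 16), (11, 17, 8, 10))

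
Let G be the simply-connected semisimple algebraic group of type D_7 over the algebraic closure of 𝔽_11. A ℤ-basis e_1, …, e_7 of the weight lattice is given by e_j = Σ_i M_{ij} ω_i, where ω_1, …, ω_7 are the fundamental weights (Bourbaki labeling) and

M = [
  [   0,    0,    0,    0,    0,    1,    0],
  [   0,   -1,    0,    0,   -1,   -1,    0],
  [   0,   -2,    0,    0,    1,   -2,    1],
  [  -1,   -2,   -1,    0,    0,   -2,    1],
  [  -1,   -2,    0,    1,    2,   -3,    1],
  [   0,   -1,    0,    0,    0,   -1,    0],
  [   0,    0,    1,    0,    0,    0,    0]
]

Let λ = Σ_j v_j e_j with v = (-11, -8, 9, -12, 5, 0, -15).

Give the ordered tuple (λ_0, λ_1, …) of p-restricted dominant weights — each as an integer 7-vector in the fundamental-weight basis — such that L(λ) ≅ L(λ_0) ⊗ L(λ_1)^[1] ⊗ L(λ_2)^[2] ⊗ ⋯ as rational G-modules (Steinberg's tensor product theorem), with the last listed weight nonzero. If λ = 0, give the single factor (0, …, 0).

Converting to the ω-basis (c_i = row i of M dotted with v = (-11, -8, 9, -12, 5, 0, -15)):
  c_1 = 0*-11 + 0*-8 + 0*9 + 0*-12 + 0*5 + 1*0 + 0*-15 = 0
  c_2 = 0*-11 + -1*-8 + 0*9 + 0*-12 + -1*5 + -1*0 + 0*-15 = 3
  c_3 = 0*-11 + -2*-8 + 0*9 + 0*-12 + 1*5 + -2*0 + 1*-15 = 6
  c_4 = -1*-11 + -2*-8 + -1*9 + 0*-12 + 0*5 + -2*0 + 1*-15 = 3
  c_5 = -1*-11 + -2*-8 + 0*9 + 1*-12 + 2*5 + -3*0 + 1*-15 = 10
  c_6 = 0*-11 + -1*-8 + 0*9 + 0*-12 + 0*5 + -1*0 + 0*-15 = 8
  c_7 = 0*-11 + 0*-8 + 1*9 + 0*-12 + 0*5 + 0*0 + 0*-15 = 9
Base-11 expansion of each c_i:
  c_1 = 0
  c_2 = 3 = 3·11^0
  c_3 = 6 = 6·11^0
  c_4 = 3 = 3·11^0
  c_5 = 10 = 10·11^0
  c_6 = 8 = 8·11^0
  c_7 = 9 = 9·11^0
λ_0 = (0, 3, 6, 3, 10, 8, 9)

((0, 3, 6, 3, 10, 8, 9),)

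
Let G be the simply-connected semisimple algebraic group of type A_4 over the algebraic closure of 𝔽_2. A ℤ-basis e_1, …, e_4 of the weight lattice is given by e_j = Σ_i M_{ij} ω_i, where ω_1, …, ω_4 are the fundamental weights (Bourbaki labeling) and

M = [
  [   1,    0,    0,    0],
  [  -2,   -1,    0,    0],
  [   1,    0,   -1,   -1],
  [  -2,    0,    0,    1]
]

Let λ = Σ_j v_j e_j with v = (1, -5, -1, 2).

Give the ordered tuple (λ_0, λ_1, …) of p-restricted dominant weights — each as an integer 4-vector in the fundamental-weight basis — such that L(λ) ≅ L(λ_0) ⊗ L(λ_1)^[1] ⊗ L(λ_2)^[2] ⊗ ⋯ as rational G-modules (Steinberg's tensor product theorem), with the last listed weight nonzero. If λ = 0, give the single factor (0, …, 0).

((1, 1, 0, 0), (0, 1, 0, 0))

In the fundamental-weight basis, λ has coordinates c = M·v (v = (1, -5, -1, 2)):
  c_1 = 1*1 + 0*-5 + 0*-1 + 0*2 = 1
  c_2 = -2*1 + -1*-5 + 0*-1 + 0*2 = 3
  c_3 = 1*1 + 0*-5 + -1*-1 + -1*2 = 0
  c_4 = -2*1 + 0*-5 + 0*-1 + 1*2 = 0
Expand coordinatewise in base 2:
  c_1 = 1 = 1·2^0
  c_2 = 3 = 1·2^0 + 1·2^1
  c_3 = 0
  c_4 = 0
Factor λ_0 = (1, 1, 0, 0)
Factor λ_1 = (0, 1, 0, 0)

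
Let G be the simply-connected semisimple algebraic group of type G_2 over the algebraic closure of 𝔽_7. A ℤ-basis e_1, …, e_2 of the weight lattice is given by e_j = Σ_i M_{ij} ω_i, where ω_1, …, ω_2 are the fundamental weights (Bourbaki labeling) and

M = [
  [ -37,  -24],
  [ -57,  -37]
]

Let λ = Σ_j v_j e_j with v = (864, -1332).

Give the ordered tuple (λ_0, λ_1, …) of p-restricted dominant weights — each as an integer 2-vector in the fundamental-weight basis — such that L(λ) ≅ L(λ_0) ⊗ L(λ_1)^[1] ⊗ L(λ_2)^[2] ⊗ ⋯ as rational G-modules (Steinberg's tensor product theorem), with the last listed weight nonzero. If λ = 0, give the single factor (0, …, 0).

ω-coordinates c = M·v, v = (864, -1332):
  c_1 = (-37)·(864) + (-24)·(-1332) = 0
  c_2 = (-57)·(864) + (-37)·(-1332) = 36
Expand coordinatewise in base 7:
  c_1 = 0
  c_2 = 36 = 1·7^0 + 5·7^1
λ_0 = (0, 1)
λ_1 = (0, 5)

((0, 1), (0, 5))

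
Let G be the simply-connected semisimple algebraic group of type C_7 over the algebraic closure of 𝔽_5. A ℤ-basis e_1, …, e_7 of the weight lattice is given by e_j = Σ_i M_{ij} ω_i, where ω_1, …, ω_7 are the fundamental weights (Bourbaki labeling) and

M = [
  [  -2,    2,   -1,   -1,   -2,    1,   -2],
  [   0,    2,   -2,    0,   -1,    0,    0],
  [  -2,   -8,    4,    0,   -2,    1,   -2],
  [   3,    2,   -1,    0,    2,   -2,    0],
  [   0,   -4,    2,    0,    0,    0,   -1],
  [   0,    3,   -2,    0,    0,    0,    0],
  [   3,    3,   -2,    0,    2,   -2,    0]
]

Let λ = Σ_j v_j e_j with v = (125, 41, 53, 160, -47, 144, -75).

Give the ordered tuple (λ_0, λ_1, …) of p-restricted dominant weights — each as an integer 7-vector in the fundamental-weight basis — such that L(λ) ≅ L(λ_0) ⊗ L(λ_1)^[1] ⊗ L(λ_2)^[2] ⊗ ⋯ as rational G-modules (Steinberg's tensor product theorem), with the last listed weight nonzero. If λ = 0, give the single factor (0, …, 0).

Converting to the ω-basis (c_i = row i of M dotted with v = (125, 41, 53, 160, -47, 144, -75)):
  c_1 = -2*125 + 2*41 + -1*53 + -1*160 + -2*-47 + 1*144 + -2*-75 = 7
  c_2 = 0*125 + 2*41 + -2*53 + 0*160 + -1*-47 + 0*144 + 0*-75 = 23
  c_3 = -2*125 + -8*41 + 4*53 + 0*160 + -2*-47 + 1*144 + -2*-75 = 22
  c_4 = 3*125 + 2*41 + -1*53 + 0*160 + 2*-47 + -2*144 + 0*-75 = 22
  c_5 = 0*125 + -4*41 + 2*53 + 0*160 + 0*-47 + 0*144 + -1*-75 = 17
  c_6 = 0*125 + 3*41 + -2*53 + 0*160 + 0*-47 + 0*144 + 0*-75 = 17
  c_7 = 3*125 + 3*41 + -2*53 + 0*160 + 2*-47 + -2*144 + 0*-75 = 10
p = 5; digits c_i = Σ_j d_{ij}·5^j, 0 ≤ d_{ij} < 5:
  c_1 = 7 = 2·5^0 + 1·5^1
  c_2 = 23 = 3·5^0 + 4·5^1
  c_3 = 22 = 2·5^0 + 4·5^1
  c_4 = 22 = 2·5^0 + 4·5^1
  c_5 = 17 = 2·5^0 + 3·5^1
  c_6 = 17 = 2·5^0 + 3·5^1
  c_7 = 10 = 0·5^0 + 2·5^1
p-restricted factor λ_0 = (2, 3, 2, 2, 2, 2, 0)
p-restricted factor λ_1 = (1, 4, 4, 4, 3, 3, 2)

((2, 3, 2, 2, 2, 2, 0), (1, 4, 4, 4, 3, 3, 2))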